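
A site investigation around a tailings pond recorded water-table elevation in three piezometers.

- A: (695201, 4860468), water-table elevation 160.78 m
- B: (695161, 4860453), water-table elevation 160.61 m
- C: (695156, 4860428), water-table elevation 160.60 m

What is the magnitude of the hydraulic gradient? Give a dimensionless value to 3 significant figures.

Three-point gradient (reference A): Δ to B = (-40, -15, -0.17), Δ to C = (-45, -40, -0.18).
∂h/∂x = +0.004432, ∂h/∂y = -0.0004865 (det = 925).
|∇h| = √(0.004432² + -0.0004865²) = 0.004459

0.00446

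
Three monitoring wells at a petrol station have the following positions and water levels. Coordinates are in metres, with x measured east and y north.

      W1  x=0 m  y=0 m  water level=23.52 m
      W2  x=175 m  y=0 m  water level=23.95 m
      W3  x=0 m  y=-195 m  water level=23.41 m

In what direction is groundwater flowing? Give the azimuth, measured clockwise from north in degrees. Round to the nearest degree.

257°

∂h/∂x = (23.95 − 23.52) / (175 − 0) = +0.002457
∂h/∂y = (23.41 − 23.52) / (-195 − 0) = +0.0005641
Flow direction (−∇h) has components (-0.002457 E, -0.0005641 N).
Azimuth = atan2(E, N) = atan2(-0.002457, -0.0005641) = 257.1° ≈ 257°.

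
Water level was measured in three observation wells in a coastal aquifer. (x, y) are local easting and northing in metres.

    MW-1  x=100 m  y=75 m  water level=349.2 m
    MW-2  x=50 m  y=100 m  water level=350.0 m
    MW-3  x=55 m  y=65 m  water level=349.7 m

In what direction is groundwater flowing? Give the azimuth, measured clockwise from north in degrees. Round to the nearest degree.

118°

Differences from MW-1: to MW-2 (Δx, Δy, Δh) = (-50, 25, +0.8); to MW-3 = (-45, -10, +0.5).
Determinant of the coordinate differences = (-50)·(-10) − (-45)·25 = 1625.
∂h/∂x = [(+0.8)·(-10) − (+0.5)·25] / 1625 = -0.01262
∂h/∂y = [(-50)·(+0.5) − (-45)·(+0.8)] / 1625 = +0.006769
Flow direction (−∇h) has components (+0.01262 E, -0.006769 N).
Azimuth = atan2(E, N) = atan2(+0.01262, -0.006769) = 118.2° ≈ 118°.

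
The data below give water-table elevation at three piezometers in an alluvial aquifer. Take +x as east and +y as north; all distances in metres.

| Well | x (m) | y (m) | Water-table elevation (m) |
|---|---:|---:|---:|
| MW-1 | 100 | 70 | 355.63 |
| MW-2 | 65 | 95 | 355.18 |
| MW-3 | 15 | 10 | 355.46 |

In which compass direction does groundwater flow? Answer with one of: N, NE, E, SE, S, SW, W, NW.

With h = a·x + b·y + c and MW-1 as origin, the differences give:
  (-35)·a + 25·b = -0.45
  (-85)·a + (-60)·b = -0.17
Eliminate b (×(-60) and ×25, subtract): 4225·a = 31.250 → a = ∂h/∂x = +0.007396
Back-substitute: b = ∂h/∂y = -0.007645.
Flow = −∇h = (-0.007396 east, +0.007645 north), which points northwest.

NW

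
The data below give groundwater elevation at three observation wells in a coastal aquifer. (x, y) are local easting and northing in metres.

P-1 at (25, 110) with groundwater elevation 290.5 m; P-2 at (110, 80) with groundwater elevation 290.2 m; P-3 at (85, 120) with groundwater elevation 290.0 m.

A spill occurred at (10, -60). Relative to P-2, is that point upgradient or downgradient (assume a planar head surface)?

Differences from P-1: to P-2 (Δx, Δy, Δh) = (85, -30, -0.3); to P-3 = (60, 10, -0.5).
Solve a·Δx + b·Δy = Δh: det = 85·10 − 60·(-30) = 2650.
∂h/∂x = [(-0.3)·10 − (-0.5)·(-30)] / 2650 = -0.006792
∂h/∂y = [85·(-0.5) − 60·(-0.3)] / 2650 = -0.009245
Head at (10, -60) = 290.5 + (-0.006792)·(-15) + (-0.009245)·(-170) = 292.17 m.
That is higher than the 290.2 m at P-2, so the point is upgradient.

upgradient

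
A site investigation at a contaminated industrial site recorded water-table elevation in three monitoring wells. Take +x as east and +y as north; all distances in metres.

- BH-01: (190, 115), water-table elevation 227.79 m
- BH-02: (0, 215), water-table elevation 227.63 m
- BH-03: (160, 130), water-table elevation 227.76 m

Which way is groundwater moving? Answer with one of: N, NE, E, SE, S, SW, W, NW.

SW

Differences from BH-01: to BH-02 (Δx, Δy, Δh) = (-190, 100, -0.16); to BH-03 = (-30, 15, -0.03).
Determinant of the coordinate differences = (-190)·15 − (-30)·100 = 150.
∂h/∂x = [(-0.16)·15 − (-0.03)·100] / 150 = +0.004000
∂h/∂y = [(-190)·(-0.03) − (-30)·(-0.16)] / 150 = +0.006000
Flow = −∇h = (-0.004000 east, -0.006000 north), which points southwest.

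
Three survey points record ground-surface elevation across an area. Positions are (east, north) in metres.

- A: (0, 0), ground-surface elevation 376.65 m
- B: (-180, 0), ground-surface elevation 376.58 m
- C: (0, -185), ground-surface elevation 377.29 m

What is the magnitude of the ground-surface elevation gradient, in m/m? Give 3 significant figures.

∂z/∂x = (376.58 − 376.65) / (-180 − 0) = +0.0003889
∂z/∂y = (377.29 − 376.65) / (-185 − 0) = -0.003459
|∇f| = √(0.0003889² + -0.003459²) = 0.003481 m/m

0.00348 m/m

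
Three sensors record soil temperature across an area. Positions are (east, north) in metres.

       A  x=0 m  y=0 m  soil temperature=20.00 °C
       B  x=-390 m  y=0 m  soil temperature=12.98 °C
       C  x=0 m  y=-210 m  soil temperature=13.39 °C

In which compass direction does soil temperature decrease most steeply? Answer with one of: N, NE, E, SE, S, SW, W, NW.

∂T/∂x = (12.98 − 20.00) / (-390 − 0) = +0.01800
∂T/∂y = (13.39 − 20.00) / (-210 − 0) = +0.03148
Steepest decrease is along −∇f = (-0.01800 E, -0.03148 N) → southwest.

SW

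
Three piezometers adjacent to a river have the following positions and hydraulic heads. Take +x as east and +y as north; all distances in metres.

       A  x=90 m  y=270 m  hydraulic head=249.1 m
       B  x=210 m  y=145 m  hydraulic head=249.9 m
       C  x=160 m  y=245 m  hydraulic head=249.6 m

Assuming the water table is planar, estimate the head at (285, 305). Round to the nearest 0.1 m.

250.6 m

With h = a·x + b·y + c and A as origin, the differences give:
  120·a + (-125)·b = +0.8
  70·a + (-25)·b = +0.5
Eliminate b (×(-25) and ×(-125), subtract): 5750·a = 42.50 → a = ∂h/∂x = +0.007391
Back-substitute: b = ∂h/∂y = +0.0006957.
h(285, 305) = 249.1 + (+0.007391)·(195) + (+0.0006957)·(35) = 249.1 +1.441 +0.024 = 250.566 m.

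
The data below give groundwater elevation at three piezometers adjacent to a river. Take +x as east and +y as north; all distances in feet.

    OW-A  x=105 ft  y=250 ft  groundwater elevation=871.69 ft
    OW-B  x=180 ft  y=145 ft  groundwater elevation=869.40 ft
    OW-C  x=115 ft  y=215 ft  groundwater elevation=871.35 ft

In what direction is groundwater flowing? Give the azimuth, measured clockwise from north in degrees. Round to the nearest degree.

Taking OW-A as reference: OW-B−OW-A = (75, -105, -2.29); OW-C−OW-A = (10, -35, -0.34).
Solve a·Δx + b·Δy = Δh: det = 75·(-35) − 10·(-105) = -1575.
∂h/∂x = [(-2.29)·(-35) − (-0.34)·(-105)] / -1575 = -0.02822
∂h/∂y = [75·(-0.34) − 10·(-2.29)] / -1575 = +0.001651
Flow direction (−∇h) has components (+0.02822 E, -0.001651 N).
Azimuth = atan2(E, N) = atan2(+0.02822, -0.001651) = 93.3° ≈ 093°.

093°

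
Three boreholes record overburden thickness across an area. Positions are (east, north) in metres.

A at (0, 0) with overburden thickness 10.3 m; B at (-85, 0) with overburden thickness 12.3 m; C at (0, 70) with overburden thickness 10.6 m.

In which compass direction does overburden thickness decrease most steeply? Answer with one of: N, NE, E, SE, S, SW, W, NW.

E

∂d/∂x = (12.3 − 10.3) / (-85 − 0) = -0.02353
∂d/∂y = (10.6 − 10.3) / (70 − 0) = +0.004286
Steepest decrease is along −∇f = (+0.02353 E, -0.004286 N) → east.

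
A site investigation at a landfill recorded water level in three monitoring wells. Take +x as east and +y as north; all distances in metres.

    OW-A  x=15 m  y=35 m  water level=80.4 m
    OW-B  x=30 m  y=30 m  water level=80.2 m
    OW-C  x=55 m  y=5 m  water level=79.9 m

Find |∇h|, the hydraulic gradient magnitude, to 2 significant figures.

Taking OW-A as reference: OW-B−OW-A = (15, -5, -0.2); OW-C−OW-A = (40, -30, -0.5).
Solve a·Δx + b·Δy = Δh: det = 15·(-30) − 40·(-5) = -250.
∂h/∂x = [(-0.2)·(-30) − (-0.5)·(-5)] / -250 = -0.01400
∂h/∂y = [15·(-0.5) − 40·(-0.2)] / -250 = -0.002000
|∇h| = √(-0.01400² + -0.002000²) = 0.01414

0.014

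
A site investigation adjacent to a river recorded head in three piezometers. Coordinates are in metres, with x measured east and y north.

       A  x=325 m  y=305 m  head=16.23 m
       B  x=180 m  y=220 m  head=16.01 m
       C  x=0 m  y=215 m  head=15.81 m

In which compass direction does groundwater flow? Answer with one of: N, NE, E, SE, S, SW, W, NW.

Taking A as reference: B−A = (-145, -85, -0.22); C−A = (-325, -90, -0.42).
Determinant of the coordinate differences = (-145)·(-90) − (-325)·(-85) = -14575.
∂h/∂x = [(-0.22)·(-90) − (-0.42)·(-85)] / -14575 = +0.001091
∂h/∂y = [(-145)·(-0.42) − (-325)·(-0.22)] / -14575 = +0.0007273
Flow = −∇h = (-0.001091 east, -0.0007273 north), which points southwest.

SW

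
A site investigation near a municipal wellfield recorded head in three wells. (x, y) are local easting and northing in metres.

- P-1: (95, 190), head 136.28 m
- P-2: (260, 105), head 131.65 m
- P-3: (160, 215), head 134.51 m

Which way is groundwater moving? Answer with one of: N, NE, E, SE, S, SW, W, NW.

With h = a·x + b·y + c and P-1 as origin, the differences give:
  165·a + (-85)·b = -4.63
  65·a + 25·b = -1.77
Eliminate b (×25 and ×(-85), subtract): 9650·a = -266.200 → a = ∂h/∂x = -0.02759
Back-substitute: b = ∂h/∂y = +0.0009223.
Flow = −∇h = (+0.02759 east, -0.0009223 north), which points east.

E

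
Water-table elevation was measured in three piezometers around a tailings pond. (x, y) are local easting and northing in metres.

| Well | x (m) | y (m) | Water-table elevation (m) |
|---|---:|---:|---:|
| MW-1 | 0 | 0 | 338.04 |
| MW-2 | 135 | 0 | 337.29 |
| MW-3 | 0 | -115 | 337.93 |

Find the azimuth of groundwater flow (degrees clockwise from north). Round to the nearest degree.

∂h/∂x = (337.29 − 338.04) / (135 − 0) = -0.005556
∂h/∂y = (337.93 − 338.04) / (-115 − 0) = +0.0009565
Flow direction (−∇h) has components (+0.005556 E, -0.0009565 N).
Azimuth = atan2(E, N) = atan2(+0.005556, -0.0009565) = 99.8° ≈ 100°.

100°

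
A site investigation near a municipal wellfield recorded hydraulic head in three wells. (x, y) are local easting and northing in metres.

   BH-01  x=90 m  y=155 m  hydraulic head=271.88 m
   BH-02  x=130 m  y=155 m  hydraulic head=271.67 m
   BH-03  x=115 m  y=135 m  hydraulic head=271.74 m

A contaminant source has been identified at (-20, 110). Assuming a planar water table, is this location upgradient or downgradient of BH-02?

upgradient

With h = a·x + b·y + c and BH-01 as origin, the differences give:
  40·a + 0·b = -0.21
  25·a + (-20)·b = -0.14
Eliminate b (×(-20) and ×0, subtract): -800·a = 4.200 → a = ∂h/∂x = -0.005250
Back-substitute: b = ∂h/∂y = +0.0004375.
Head at (-20, 110) = 271.88 + (-0.005250)·(-110) + (+0.0004375)·(-45) = 272.44 m.
That is higher than the 271.67 m at BH-02, so the point is upgradient.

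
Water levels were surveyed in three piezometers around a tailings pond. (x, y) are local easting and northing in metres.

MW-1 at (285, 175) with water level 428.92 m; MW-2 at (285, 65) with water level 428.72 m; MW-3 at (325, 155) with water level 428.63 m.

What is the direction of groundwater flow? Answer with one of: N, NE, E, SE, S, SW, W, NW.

With h = a·x + b·y + c and MW-1 as origin, the differences give:
  0·a + (-110)·b = -0.20
  40·a + (-20)·b = -0.29
Eliminate b (×(-20) and ×(-110), subtract): 4400·a = -27.900 → a = ∂h/∂x = -0.006341
Back-substitute: b = ∂h/∂y = +0.001818.
Flow = −∇h = (+0.006341 east, -0.001818 north), which points east.

E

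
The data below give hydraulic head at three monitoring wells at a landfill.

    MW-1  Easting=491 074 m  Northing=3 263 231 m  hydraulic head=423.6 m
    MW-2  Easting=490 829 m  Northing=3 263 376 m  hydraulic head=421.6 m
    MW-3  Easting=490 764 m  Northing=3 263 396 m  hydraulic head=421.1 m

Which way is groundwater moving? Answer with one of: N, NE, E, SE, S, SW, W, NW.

With h = a·x + b·y + c and MW-1 as origin, the differences give:
  (-245)·a + 145·b = -2.0
  (-310)·a + 165·b = -2.5
Eliminate b (×165 and ×145, subtract): 4525·a = 32.50 → a = ∂h/∂x = +0.007182
Back-substitute: b = ∂h/∂y = -0.001657.
Flow = −∇h = (-0.007182 east, +0.001657 north), which points west.

W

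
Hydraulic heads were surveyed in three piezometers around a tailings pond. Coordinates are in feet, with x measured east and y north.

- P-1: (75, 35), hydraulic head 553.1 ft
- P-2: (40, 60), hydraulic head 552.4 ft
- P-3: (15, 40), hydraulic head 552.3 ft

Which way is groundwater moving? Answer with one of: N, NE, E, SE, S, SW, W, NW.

With h = a·x + b·y + c and P-1 as origin, the differences give:
  (-35)·a + 25·b = -0.7
  (-60)·a + 5·b = -0.8
Eliminate b (×5 and ×25, subtract): 1325·a = 16.50 → a = ∂h/∂x = +0.01245
Back-substitute: b = ∂h/∂y = -0.01057.
Flow = −∇h = (-0.01245 east, +0.01057 north), which points northwest.

NW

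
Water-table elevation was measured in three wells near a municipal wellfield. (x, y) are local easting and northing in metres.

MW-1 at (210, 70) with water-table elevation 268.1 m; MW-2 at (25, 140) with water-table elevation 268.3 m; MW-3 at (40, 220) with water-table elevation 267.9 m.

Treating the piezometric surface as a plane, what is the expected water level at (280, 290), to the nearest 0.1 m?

Differences from MW-1: to MW-2 (Δx, Δy, Δh) = (-185, 70, +0.2); to MW-3 = (-170, 150, -0.2).
Determinant of the coordinate differences = (-185)·150 − (-170)·70 = -15850.
∂h/∂x = [(+0.2)·150 − (-0.2)·70] / -15850 = -0.002776
∂h/∂y = [(-185)·(-0.2) − (-170)·(+0.2)] / -15850 = -0.004479
h(280, 290) = 268.1 + (-0.002776)·(70) + (-0.004479)·(220) = 268.1 -0.194 -0.985 = 266.920 m.

266.9 m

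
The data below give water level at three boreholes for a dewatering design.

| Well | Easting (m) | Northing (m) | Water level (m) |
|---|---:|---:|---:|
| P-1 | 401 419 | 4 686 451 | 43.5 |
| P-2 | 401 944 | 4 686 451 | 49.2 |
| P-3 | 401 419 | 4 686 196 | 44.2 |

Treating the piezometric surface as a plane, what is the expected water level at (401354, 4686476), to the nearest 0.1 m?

∂h/∂x = (49.2 − 43.5) / (401944 − 401419) = +0.01086
∂h/∂y = (44.2 − 43.5) / (4686196 − 4686451) = -0.002745
h(401354, 4686476) = 43.5 + (+0.01086)·(-65) + (-0.002745)·(25) = 43.5 -0.706 -0.069 = 42.726 m.

42.7 m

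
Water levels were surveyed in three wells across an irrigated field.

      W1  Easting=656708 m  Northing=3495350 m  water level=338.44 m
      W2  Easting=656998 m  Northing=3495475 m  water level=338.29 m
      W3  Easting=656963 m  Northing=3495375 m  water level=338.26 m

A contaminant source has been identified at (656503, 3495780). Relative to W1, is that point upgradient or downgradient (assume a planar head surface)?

Differences from W1: to W2 (Δx, Δy, Δh) = (290, 125, -0.15); to W3 = (255, 25, -0.18).
Solve a·Δx + b·Δy = Δh: det = 290·25 − 255·125 = -24625.
∂h/∂x = [(-0.15)·25 − (-0.18)·125] / -24625 = -0.0007614
∂h/∂y = [290·(-0.18) − 255·(-0.15)] / -24625 = +0.0005665
Head at (656503, 3495780) = 338.44 + (-0.0007614)·(-205) + (+0.0005665)·(430) = 338.84 m.
That is higher than the 338.44 m at W1, so the point is upgradient.

upgradient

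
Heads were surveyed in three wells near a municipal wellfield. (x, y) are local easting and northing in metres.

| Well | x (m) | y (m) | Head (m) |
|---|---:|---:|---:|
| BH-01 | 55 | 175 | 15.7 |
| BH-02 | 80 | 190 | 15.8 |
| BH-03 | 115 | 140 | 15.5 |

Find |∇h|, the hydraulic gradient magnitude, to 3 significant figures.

0.00620

Taking BH-01 as reference: BH-02−BH-01 = (25, 15, +0.1); BH-03−BH-01 = (60, -35, -0.2).
Determinant of the coordinate differences = 25·(-35) − 60·15 = -1775.
∂h/∂x = [(+0.1)·(-35) − (-0.2)·15] / -1775 = +0.0002817
∂h/∂y = [25·(-0.2) − 60·(+0.1)] / -1775 = +0.006197
|∇h| = √(0.0002817² + 0.006197²) = 0.006203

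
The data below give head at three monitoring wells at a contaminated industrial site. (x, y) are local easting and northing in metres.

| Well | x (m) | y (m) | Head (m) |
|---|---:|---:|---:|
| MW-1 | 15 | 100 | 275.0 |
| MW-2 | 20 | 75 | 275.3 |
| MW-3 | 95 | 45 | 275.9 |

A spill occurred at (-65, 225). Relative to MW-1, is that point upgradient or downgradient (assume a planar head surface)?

downgradient

Differences from MW-1: to MW-2 (Δx, Δy, Δh) = (5, -25, +0.3); to MW-3 = (80, -55, +0.9).
Solve a·Δx + b·Δy = Δh: det = 5·(-55) − 80·(-25) = 1725.
∂h/∂x = [(+0.3)·(-55) − (+0.9)·(-25)] / 1725 = +0.003478
∂h/∂y = [5·(+0.9) − 80·(+0.3)] / 1725 = -0.01130
Head at (-65, 225) = 275.0 + (+0.003478)·(-80) + (-0.01130)·(125) = 273.31 m.
That is lower than the 275.0 m at MW-1, so the point is downgradient.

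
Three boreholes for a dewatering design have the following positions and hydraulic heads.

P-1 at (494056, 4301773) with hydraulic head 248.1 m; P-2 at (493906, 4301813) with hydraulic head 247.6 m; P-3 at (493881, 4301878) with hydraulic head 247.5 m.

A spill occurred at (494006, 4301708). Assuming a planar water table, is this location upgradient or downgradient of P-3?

upgradient

Taking P-1 as reference: P-2−P-1 = (-150, 40, -0.5); P-3−P-1 = (-175, 105, -0.6).
Solve a·Δx + b·Δy = Δh: det = (-150)·105 − (-175)·40 = -8750.
∂h/∂x = [(-0.5)·105 − (-0.6)·40] / -8750 = +0.003257
∂h/∂y = [(-150)·(-0.6) − (-175)·(-0.5)] / -8750 = -0.0002857
Head at (494006, 4301708) = 248.1 + (+0.003257)·(-50) + (-0.0002857)·(-65) = 247.96 m.
That is higher than the 247.5 m at P-3, so the point is upgradient.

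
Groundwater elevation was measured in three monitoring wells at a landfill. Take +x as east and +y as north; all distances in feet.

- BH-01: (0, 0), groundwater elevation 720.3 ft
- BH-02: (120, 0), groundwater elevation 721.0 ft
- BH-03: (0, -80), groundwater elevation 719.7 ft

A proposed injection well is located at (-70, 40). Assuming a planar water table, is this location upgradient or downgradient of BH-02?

downgradient

∂h/∂x = (721.0 − 720.3) / (120 − 0) = +0.005833
∂h/∂y = (719.7 − 720.3) / (-80 − 0) = +0.007500
Head at (-70, 40) = 720.3 + (+0.005833)·(-70) + (+0.007500)·(40) = 720.19 ft.
That is lower than the 721.0 ft at BH-02, so the point is downgradient.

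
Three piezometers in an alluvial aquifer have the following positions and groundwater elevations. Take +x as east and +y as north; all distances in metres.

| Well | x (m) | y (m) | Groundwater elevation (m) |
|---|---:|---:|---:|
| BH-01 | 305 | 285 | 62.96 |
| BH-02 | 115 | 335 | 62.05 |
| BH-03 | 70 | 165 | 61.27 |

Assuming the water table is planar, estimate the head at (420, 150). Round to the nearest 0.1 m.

63.2 m

Taking BH-01 as reference: BH-02−BH-01 = (-190, 50, -0.91); BH-03−BH-01 = (-235, -120, -1.69).
Determinant of the coordinate differences = (-190)·(-120) − (-235)·50 = 34550.
∂h/∂x = [(-0.91)·(-120) − (-1.69)·50] / 34550 = +0.005606
∂h/∂y = [(-190)·(-1.69) − (-235)·(-0.91)] / 34550 = +0.003104
h(420, 150) = 62.96 + (+0.005606)·(115) + (+0.003104)·(-135) = 62.96 +0.645 -0.419 = 63.186 m.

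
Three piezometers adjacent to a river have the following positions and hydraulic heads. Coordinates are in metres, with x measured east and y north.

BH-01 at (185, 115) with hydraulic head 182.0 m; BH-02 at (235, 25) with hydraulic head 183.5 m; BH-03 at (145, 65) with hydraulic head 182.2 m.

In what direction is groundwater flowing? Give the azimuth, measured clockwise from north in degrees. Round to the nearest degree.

321°

Differences from BH-01: to BH-02 (Δx, Δy, Δh) = (50, -90, +1.5); to BH-03 = (-40, -50, +0.2).
Determinant of the coordinate differences = 50·(-50) − (-40)·(-90) = -6100.
∂h/∂x = [(+1.5)·(-50) − (+0.2)·(-90)] / -6100 = +0.009344
∂h/∂y = [50·(+0.2) − (-40)·(+1.5)] / -6100 = -0.01148
Flow direction (−∇h) has components (-0.009344 E, +0.01148 N).
Azimuth = atan2(E, N) = atan2(-0.009344, +0.01148) = 320.8° ≈ 321°.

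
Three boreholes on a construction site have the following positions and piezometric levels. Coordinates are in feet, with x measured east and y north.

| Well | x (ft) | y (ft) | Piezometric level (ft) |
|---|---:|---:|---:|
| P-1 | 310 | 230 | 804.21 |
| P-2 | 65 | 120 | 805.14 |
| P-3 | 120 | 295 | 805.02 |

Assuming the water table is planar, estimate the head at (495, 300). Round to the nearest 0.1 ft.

803.5 ft

Taking P-1 as reference: P-2−P-1 = (-245, -110, +0.93); P-3−P-1 = (-190, 65, +0.81).
Solve a·Δx + b·Δy = Δh: det = (-245)·65 − (-190)·(-110) = -36825.
∂h/∂x = [(+0.93)·65 − (+0.81)·(-110)] / -36825 = -0.004061
∂h/∂y = [(-245)·(+0.81) − (-190)·(+0.93)] / -36825 = +0.0005906
h(495, 300) = 804.21 + (-0.004061)·(185) + (+0.0005906)·(70) = 804.21 -0.751 +0.041 = 803.500 ft.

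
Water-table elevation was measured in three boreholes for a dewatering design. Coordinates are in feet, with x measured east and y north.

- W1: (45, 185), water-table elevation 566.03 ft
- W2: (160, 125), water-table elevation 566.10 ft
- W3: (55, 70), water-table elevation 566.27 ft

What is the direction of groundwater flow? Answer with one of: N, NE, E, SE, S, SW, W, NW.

N

Differences from W1: to W2 (Δx, Δy, Δh) = (115, -60, +0.07); to W3 = (10, -115, +0.24).
Solve a·Δx + b·Δy = Δh: det = 115·(-115) − 10·(-60) = -12625.
∂h/∂x = [(+0.07)·(-115) − (+0.24)·(-60)] / -12625 = -0.0005030
∂h/∂y = [115·(+0.24) − 10·(+0.07)] / -12625 = -0.002131
Flow = −∇h = (+0.0005030 east, +0.002131 north), which points north.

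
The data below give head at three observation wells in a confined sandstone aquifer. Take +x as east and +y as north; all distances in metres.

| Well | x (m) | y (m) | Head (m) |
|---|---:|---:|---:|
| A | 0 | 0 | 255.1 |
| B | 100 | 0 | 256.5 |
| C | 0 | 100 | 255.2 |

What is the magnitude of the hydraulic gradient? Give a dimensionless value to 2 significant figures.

∂h/∂x = (256.5 − 255.1) / (100 − 0) = +0.01400
∂h/∂y = (255.2 − 255.1) / (100 − 0) = +0.0010000
|∇h| = √(0.01400² + 0.0010000²) = 0.01404

0.014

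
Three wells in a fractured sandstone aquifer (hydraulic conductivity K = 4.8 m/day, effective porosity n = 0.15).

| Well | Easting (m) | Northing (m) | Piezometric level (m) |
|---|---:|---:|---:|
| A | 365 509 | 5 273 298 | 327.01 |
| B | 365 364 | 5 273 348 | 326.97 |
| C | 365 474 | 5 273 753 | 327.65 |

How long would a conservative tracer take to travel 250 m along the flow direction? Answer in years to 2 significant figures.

13 years

Taking A as reference: B−A = (-145, 50, -0.04); C−A = (-35, 455, +0.64).
Determinant of the coordinate differences = (-145)·455 − (-35)·50 = -64225.
∂h/∂x = [(-0.04)·455 − (+0.64)·50] / -64225 = +0.0007816
∂h/∂y = [(-145)·(+0.64) − (-35)·(-0.04)] / -64225 = +0.001467
|∇h| = √(0.0007816² + 0.001467²) = 0.001662
Seepage velocity v = K·i/n = 4.8 × 0.001662 / 0.15 = 0.05318 m/day.
t = 250 / 0.05318 = 4701 days = 12.9 years.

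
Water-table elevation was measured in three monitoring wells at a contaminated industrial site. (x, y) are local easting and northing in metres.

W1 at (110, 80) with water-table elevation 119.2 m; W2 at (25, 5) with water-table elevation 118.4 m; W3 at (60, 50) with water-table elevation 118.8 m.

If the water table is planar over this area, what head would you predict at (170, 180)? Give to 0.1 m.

With h = a·x + b·y + c and W1 as origin, the differences give:
  (-85)·a + (-75)·b = -0.8
  (-50)·a + (-30)·b = -0.4
Eliminate b (×(-30) and ×(-75), subtract): -1200·a = -6.00 → a = ∂h/∂x = +0.005000
Back-substitute: b = ∂h/∂y = +0.005000.
h(170, 180) = 119.2 + (+0.005000)·(60) + (+0.005000)·(100) = 119.2 +0.300 +0.500 = 120.000 m.

120.0 m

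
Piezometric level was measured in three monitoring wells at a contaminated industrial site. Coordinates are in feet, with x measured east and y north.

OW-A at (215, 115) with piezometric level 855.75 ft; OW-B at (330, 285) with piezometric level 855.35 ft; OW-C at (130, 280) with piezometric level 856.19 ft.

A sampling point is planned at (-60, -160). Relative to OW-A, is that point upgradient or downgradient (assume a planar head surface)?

upgradient

Taking OW-A as reference: OW-B−OW-A = (115, 170, -0.40); OW-C−OW-A = (-85, 165, +0.44).
Determinant of the coordinate differences = 115·165 − (-85)·170 = 33425.
∂h/∂x = [(-0.40)·165 − (+0.44)·170] / 33425 = -0.004212
∂h/∂y = [115·(+0.44) − (-85)·(-0.40)] / 33425 = +0.0004966
Head at (-60, -160) = 855.75 + (-0.004212)·(-275) + (+0.0004966)·(-275) = 856.77 ft.
That is higher than the 855.75 ft at OW-A, so the point is upgradient.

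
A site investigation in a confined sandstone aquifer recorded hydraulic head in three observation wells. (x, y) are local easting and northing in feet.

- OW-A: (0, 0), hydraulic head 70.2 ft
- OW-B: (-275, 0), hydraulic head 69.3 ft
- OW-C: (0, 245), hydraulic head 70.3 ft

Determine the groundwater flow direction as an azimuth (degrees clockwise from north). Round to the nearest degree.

263°

∂h/∂x = (69.3 − 70.2) / (-275 − 0) = +0.003273
∂h/∂y = (70.3 − 70.2) / (245 − 0) = +0.0004082
Flow direction (−∇h) has components (-0.003273 E, -0.0004082 N).
Azimuth = atan2(E, N) = atan2(-0.003273, -0.0004082) = 262.9° ≈ 263°.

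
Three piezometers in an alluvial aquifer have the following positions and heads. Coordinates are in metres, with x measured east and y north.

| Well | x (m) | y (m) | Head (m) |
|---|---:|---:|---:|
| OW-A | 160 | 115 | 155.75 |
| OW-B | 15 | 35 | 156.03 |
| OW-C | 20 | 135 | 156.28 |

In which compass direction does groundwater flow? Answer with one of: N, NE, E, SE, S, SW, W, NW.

SE

Three-point gradient (reference OW-A): Δ to OW-B = (-145, -80, +0.28), Δ to OW-C = (-140, 20, +0.53).
∂h/∂x = -0.003404, ∂h/∂y = +0.002670 (det = -14100).
Flow = −∇h = (+0.003404 east, -0.002670 north), which points southeast.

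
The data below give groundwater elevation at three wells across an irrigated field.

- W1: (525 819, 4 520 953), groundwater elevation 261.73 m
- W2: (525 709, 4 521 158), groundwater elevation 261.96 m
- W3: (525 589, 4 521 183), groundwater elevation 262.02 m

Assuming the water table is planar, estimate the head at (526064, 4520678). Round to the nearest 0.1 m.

261.4 m

Taking W1 as reference: W2−W1 = (-110, 205, +0.23); W3−W1 = (-230, 230, +0.29).
Determinant of the coordinate differences = (-110)·230 − (-230)·205 = 21850.
∂h/∂x = [(+0.23)·230 − (+0.29)·205] / 21850 = -0.0002998
∂h/∂y = [(-110)·(+0.29) − (-230)·(+0.23)] / 21850 = +0.0009611
h(526064, 4520678) = 261.73 + (-0.0002998)·(245) + (+0.0009611)·(-275) = 261.73 -0.073 -0.264 = 261.392 m.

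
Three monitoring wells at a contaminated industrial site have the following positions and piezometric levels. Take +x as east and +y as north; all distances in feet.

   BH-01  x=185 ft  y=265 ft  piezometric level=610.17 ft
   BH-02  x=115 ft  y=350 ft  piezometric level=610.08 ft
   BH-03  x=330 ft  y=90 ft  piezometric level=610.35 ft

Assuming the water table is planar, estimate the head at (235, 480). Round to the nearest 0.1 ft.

Differences from BH-01: to BH-02 (Δx, Δy, Δh) = (-70, 85, -0.09); to BH-03 = (145, -175, +0.18).
Solve a·Δx + b·Δy = Δh: det = (-70)·(-175) − 145·85 = -75.
∂h/∂x = [(-0.09)·(-175) − (+0.18)·85] / -75 = -0.006000
∂h/∂y = [(-70)·(+0.18) − 145·(-0.09)] / -75 = -0.006000
h(235, 480) = 610.17 + (-0.006000)·(50) + (-0.006000)·(215) = 610.17 -0.300 -1.290 = 608.580 ft.

608.6 ft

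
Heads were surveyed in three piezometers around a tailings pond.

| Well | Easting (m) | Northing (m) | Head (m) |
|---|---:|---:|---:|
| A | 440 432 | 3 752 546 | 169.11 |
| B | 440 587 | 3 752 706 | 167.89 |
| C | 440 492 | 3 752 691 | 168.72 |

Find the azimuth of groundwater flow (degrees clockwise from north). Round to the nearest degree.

096°

Differences from A: to B (Δx, Δy, Δh) = (155, 160, -1.22); to C = (60, 145, -0.39).
Solve a·Δx + b·Δy = Δh: det = 155·145 − 60·160 = 12875.
∂h/∂x = [(-1.22)·145 − (-0.39)·160] / 12875 = -0.008893
∂h/∂y = [155·(-0.39) − 60·(-1.22)] / 12875 = +0.0009903
Flow direction (−∇h) has components (+0.008893 E, -0.0009903 N).
Azimuth = atan2(E, N) = atan2(+0.008893, -0.0009903) = 96.4° ≈ 096°.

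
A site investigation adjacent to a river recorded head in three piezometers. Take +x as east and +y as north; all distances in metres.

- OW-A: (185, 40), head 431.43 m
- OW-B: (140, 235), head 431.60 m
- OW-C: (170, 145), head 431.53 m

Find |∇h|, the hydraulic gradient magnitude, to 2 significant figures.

0.0014

With h = a·x + b·y + c and OW-A as origin, the differences give:
  (-45)·a + 195·b = +0.17
  (-15)·a + 105·b = +0.10
Eliminate b (×105 and ×195, subtract): -1800·a = -1.650 → a = ∂h/∂x = +0.0009167
Back-substitute: b = ∂h/∂y = +0.001083.
|∇h| = √(0.0009167² + 0.001083²) = 0.001419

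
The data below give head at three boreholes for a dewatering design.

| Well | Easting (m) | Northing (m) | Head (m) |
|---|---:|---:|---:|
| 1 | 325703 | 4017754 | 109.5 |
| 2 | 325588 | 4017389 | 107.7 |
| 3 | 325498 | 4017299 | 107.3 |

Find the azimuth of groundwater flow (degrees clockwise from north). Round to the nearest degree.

Differences from 1: to 2 (Δx, Δy, Δh) = (-115, -365, -1.8); to 3 = (-205, -455, -2.2).
Determinant of the coordinate differences = (-115)·(-455) − (-205)·(-365) = -22500.
∂h/∂x = [(-1.8)·(-455) − (-2.2)·(-365)] / -22500 = -0.0007111
∂h/∂y = [(-115)·(-2.2) − (-205)·(-1.8)] / -22500 = +0.005156
Flow direction (−∇h) has components (+0.0007111 E, -0.005156 N).
Azimuth = atan2(E, N) = atan2(+0.0007111, -0.005156) = 172.1° ≈ 172°.

172°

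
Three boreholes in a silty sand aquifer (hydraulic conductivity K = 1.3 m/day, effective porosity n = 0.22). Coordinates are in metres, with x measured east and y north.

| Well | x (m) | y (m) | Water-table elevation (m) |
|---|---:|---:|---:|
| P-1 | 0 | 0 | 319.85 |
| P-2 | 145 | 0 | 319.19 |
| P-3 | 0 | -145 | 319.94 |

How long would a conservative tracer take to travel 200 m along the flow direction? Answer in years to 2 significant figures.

∂h/∂x = (319.19 − 319.85) / (145 − 0) = -0.004552
∂h/∂y = (319.94 − 319.85) / (-145 − 0) = -0.0006207
|∇h| = √(-0.004552² + -0.0006207²) = 0.004594
Seepage velocity v = K·i/n = 1.3 × 0.004594 / 0.22 = 0.02715 m/day.
t = 200 / 0.02715 = 7366 days = 20.2 years.

20 years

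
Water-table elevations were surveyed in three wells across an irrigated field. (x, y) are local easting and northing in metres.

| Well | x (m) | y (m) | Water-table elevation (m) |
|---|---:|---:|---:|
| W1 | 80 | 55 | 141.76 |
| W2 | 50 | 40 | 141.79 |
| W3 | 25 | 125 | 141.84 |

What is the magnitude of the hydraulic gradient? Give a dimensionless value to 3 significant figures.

0.00116

Differences from W1: to W2 (Δx, Δy, Δh) = (-30, -15, +0.03); to W3 = (-55, 70, +0.08).
Solve a·Δx + b·Δy = Δh: det = (-30)·70 − (-55)·(-15) = -2925.
∂h/∂x = [(+0.03)·70 − (+0.08)·(-15)] / -2925 = -0.001128
∂h/∂y = [(-30)·(+0.08) − (-55)·(+0.03)] / -2925 = +0.0002564
|∇h| = √(-0.001128² + 0.0002564²) = 0.001157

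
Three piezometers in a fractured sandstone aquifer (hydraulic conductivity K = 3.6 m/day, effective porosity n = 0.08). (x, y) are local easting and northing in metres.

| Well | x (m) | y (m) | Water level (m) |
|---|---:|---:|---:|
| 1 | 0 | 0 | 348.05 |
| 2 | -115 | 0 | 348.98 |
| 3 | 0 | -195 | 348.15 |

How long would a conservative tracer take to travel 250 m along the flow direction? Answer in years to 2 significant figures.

∂h/∂x = (348.98 − 348.05) / (-115 − 0) = -0.008087
∂h/∂y = (348.15 − 348.05) / (-195 − 0) = -0.0005128
|∇h| = √(-0.008087² + -0.0005128²) = 0.008103
Seepage velocity v = K·i/n = 3.6 × 0.008103 / 0.08 = 0.3646 m/day.
t = 250 / 0.3646 = 685.7 days = 1.88 years.

1.9 years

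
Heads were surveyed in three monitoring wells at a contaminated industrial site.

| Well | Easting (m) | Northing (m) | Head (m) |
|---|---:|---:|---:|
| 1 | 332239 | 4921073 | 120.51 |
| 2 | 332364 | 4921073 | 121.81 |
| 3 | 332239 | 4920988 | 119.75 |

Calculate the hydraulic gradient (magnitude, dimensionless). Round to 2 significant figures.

0.014

∂h/∂x = (121.81 − 120.51) / (332364 − 332239) = +0.01040
∂h/∂y = (119.75 − 120.51) / (4920988 − 4921073) = +0.008941
|∇h| = √(0.01040² + 0.008941²) = 0.01372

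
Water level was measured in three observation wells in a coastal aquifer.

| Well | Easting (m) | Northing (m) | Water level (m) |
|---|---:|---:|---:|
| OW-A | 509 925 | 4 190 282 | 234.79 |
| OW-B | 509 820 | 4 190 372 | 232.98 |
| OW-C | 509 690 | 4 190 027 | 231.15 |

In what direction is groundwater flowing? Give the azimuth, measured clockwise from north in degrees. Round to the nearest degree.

With h = a·x + b·y + c and OW-A as origin, the differences give:
  (-105)·a + 90·b = -1.81
  (-235)·a + (-255)·b = -3.64
Eliminate b (×(-255) and ×90, subtract): 47925·a = 789.150 → a = ∂h/∂x = +0.01647
Back-substitute: b = ∂h/∂y = -0.0009004.
Flow direction (−∇h) has components (-0.01647 E, +0.0009004 N).
Azimuth = atan2(E, N) = atan2(-0.01647, +0.0009004) = 273.1° ≈ 273°.

273°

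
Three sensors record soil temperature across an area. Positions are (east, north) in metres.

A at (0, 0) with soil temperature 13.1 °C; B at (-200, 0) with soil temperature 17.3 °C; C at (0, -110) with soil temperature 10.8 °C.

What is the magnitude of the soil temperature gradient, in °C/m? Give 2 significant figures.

∂T/∂x = (17.3 − 13.1) / (-200 − 0) = -0.02100
∂T/∂y = (10.8 − 13.1) / (-110 − 0) = +0.02091
|∇f| = √(-0.02100² + 0.02091²) = 0.02963 °C/m

0.030 °C/m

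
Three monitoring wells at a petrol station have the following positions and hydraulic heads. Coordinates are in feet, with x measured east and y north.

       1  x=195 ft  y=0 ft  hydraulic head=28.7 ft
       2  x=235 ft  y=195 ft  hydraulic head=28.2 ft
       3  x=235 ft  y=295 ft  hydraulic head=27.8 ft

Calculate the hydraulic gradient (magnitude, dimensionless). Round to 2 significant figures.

0.0081

Differences from 1: to 2 (Δx, Δy, Δh) = (40, 195, -0.5); to 3 = (40, 295, -0.9).
Determinant of the coordinate differences = 40·295 − 40·195 = 4000.
∂h/∂x = [(-0.5)·295 − (-0.9)·195] / 4000 = +0.007000
∂h/∂y = [40·(-0.9) − 40·(-0.5)] / 4000 = -0.004000
|∇h| = √(0.007000² + -0.004000²) = 0.008062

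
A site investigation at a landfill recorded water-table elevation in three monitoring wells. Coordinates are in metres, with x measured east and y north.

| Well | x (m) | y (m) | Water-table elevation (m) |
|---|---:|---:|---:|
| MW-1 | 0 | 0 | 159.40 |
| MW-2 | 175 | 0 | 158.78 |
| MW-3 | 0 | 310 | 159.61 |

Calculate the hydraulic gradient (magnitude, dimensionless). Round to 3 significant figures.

0.00361

∂h/∂x = (158.78 − 159.40) / (175 − 0) = -0.003543
∂h/∂y = (159.61 − 159.40) / (310 − 0) = +0.0006774
|∇h| = √(-0.003543² + 0.0006774²) = 0.003607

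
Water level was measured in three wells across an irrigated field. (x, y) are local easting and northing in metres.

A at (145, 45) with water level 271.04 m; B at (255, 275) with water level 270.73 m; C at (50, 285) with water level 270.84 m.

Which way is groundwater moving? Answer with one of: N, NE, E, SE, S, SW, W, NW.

NE

Three-point gradient (reference A): Δ to B = (110, 230, -0.31), Δ to C = (-95, 240, -0.20).
∂h/∂x = -0.0005886, ∂h/∂y = -0.001066 (det = 48250).
Flow = −∇h = (+0.0005886 east, +0.001066 north), which points northeast.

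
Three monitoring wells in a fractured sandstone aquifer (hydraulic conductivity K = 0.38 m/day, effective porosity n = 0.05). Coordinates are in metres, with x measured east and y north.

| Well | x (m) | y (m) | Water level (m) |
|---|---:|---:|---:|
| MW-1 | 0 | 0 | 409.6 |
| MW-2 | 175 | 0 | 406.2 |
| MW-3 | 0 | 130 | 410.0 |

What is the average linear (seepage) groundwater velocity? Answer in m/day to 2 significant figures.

0.15 m/day

∂h/∂x = (406.2 − 409.6) / (175 − 0) = -0.01943
∂h/∂y = (410.0 − 409.6) / (130 − 0) = +0.003077
|∇h| = √(-0.01943² + 0.003077²) = 0.01967
Seepage velocity v = K·i/n = 0.38 × 0.01967 / 0.05 = 0.1495 m/day.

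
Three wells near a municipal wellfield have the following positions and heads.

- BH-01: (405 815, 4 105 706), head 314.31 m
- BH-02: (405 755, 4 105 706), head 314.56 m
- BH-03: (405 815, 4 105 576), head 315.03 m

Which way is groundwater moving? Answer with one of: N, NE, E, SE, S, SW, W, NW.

∂h/∂x = (314.56 − 314.31) / (405755 − 405815) = -0.004167
∂h/∂y = (315.03 − 314.31) / (4105576 − 4105706) = -0.005538
Flow = −∇h = (+0.004167 east, +0.005538 north), which points northeast.

NE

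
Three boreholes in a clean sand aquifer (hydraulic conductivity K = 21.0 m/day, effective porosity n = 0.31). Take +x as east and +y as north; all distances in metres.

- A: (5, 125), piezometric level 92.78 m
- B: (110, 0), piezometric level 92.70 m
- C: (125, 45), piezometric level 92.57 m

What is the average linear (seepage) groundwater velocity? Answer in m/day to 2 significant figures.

0.24 m/day

Three-point gradient (reference A): Δ to B = (105, -125, -0.08), Δ to C = (120, -80, -0.21).
∂h/∂x = -0.003008, ∂h/∂y = -0.001886 (det = 6600).
|∇h| = √(-0.003008² + -0.001886²) = 0.00355
Seepage velocity v = K·i/n = 21.0 × 0.00355 / 0.31 = 0.2405 m/day.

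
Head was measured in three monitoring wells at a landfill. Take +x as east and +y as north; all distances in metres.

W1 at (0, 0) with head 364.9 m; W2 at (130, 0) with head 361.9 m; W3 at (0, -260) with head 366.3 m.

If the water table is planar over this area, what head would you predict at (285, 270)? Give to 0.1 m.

∂h/∂x = (361.9 − 364.9) / (130 − 0) = -0.02308
∂h/∂y = (366.3 − 364.9) / (-260 − 0) = -0.005385
h(285, 270) = 364.9 + (-0.02308)·(285) + (-0.005385)·(270) = 364.9 -6.577 -1.454 = 356.869 m.

356.9 m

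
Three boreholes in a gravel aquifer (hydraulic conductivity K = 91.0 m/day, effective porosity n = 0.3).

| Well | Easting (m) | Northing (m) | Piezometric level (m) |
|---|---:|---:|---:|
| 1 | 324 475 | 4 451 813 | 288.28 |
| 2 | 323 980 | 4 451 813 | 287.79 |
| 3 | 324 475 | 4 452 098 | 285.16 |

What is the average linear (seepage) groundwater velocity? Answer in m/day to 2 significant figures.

3.3 m/day

∂h/∂x = (287.79 − 288.28) / (323980 − 324475) = +0.0009899
∂h/∂y = (285.16 − 288.28) / (4452098 − 4451813) = -0.01095
|∇h| = √(0.0009899² + -0.01095²) = 0.01099
Seepage velocity v = K·i/n = 91.0 × 0.01099 / 0.3 = 3.334 m/day.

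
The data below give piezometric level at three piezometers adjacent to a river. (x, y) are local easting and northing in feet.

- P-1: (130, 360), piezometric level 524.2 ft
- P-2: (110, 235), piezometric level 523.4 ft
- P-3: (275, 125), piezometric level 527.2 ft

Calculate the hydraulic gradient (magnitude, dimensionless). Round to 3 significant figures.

0.0248

Differences from P-1: to P-2 (Δx, Δy, Δh) = (-20, -125, -0.8); to P-3 = (145, -235, +3.0).
Determinant of the coordinate differences = (-20)·(-235) − 145·(-125) = 22825.
∂h/∂x = [(-0.8)·(-235) − (+3.0)·(-125)] / 22825 = +0.02467
∂h/∂y = [(-20)·(+3.0) − 145·(-0.8)] / 22825 = +0.002453
|∇h| = √(0.02467² + 0.002453²) = 0.02479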